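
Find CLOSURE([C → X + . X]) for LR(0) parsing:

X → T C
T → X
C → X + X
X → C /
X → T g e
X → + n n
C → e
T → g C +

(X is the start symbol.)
{ [C → . X + X], [C → . e], [C → X + . X], [T → . X], [T → . g C +], [X → . + n n], [X → . C /], [X → . T C], [X → . T g e] }

Start with: [C → X + . X]
  [C → X + . X] has the dot before X: add [X → . T C], [X → . C /], [X → . T g e], [X → . + n n]
  [X → . T C] has the dot before T: add [T → . X], [T → . g C +]
  [X → . C /] has the dot before C: add [C → . X + X], [C → . e]
No further items can be added.

CLOSURE = { [C → . X + X], [C → . e], [C → X + . X], [T → . X], [T → . g C +], [X → . + n n], [X → . C /], [X → . T C], [X → . T g e] }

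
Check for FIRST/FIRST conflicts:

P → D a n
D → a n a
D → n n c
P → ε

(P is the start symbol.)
A FIRST/FIRST conflict occurs when two productions N → α and N → β for the same non-terminal have FIRST(α) ∩ FIRST(β) ≠ ∅ (with ε ∈ FIRST of a nullable right-hand side, so two nullable alternatives also conflict).

FIRST sets of the non-terminals at (or reachable through a nullable prefix from) the front of some alternative:
  FIRST(D) = { 'a', 'n' }

Productions for P:
  P → D a n: FIRST = { 'a', 'n' }
  P → ε: FIRST = { ε }
Productions for D:
  D → a n a: FIRST = { 'a' }
  D → n n c: FIRST = { 'n' }

All alternatives of each non-terminal have pairwise disjoint FIRST sets.

Answer: No FIRST/FIRST conflicts.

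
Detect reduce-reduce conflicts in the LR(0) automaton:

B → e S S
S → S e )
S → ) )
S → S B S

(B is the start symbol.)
No reduce-reduce conflicts

A reduce-reduce conflict occurs when an LR(0) state has two complete items [A → α .] and [B → β .] — both call for a reduction, and with no lookahead the parser cannot choose between them.

Augment with B' → B and build the canonical LR(0) collection (I0 = CLOSURE({[B' → . B]}), then GOTO on every symbol after a dot until no new states appear). It has 11 states:
  I0: { [B → . e S S], [B' → . B] }  — shift
  I1: { [B' → B .] }  — accept
  I2: { [B → e . S S], [S → . ) )], [S → . S B S], [S → . S e )] }  — shift
  I3: { [S → ) . )] }  — shift
  I4: { [B → . e S S], [B → e S . S], [S → . ) )], [S → . S B S], [S → . S e )], [S → S . B S], [S → S . e )] }  — shift
  I5: { [S → . ) )], [S → . S B S], [S → . S e )], [S → S B . S] }  — shift
  I6: { [B → . e S S], [B → e S S .], [S → S . B S], [S → S . e )] }  — shift, reduce
  I7: { [B → e . S S], [S → . ) )], [S → . S B S], [S → . S e )], [S → S e . )] }  — shift
  I8: { [S → ) . )], [S → S e ) .] }  — shift, reduce
  I9: { [S → ) ) .] }  — reduce
  I10: { [B → . e S S], [S → S . B S], [S → S . e )], [S → S B S .] }  — shift, reduce

No state contains more than one complete item.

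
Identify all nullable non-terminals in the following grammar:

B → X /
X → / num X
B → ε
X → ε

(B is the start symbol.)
{ 'B', 'X' }

A non-terminal is nullable if it can derive ε (the empty string): either it has an ε-production, or it has a production whose right-hand side consists entirely of nullable non-terminals.

ε-productions: B → ε, X → ε
So B, X are immediately nullable.
Every non-terminal is now nullable.
Nullable = { 'B', 'X' }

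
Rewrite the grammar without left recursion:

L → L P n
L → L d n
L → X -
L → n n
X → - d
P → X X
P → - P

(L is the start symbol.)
L → X - L'
L → n n L'
L' → P n L'
L' → d n L'
L' → ε
X → - d
P → X X
P → - P

L is directly left-recursive. The standard transformation for
  A → A α₁ | ... | A α_m | β₁ | ... | β_n
is
  A  → β₁ A' | ... | β_n A'
  A' → α₁ A' | ... | α_m A' | ε

L → X - becomes L → X - L'
L → n n becomes L → n n L'
L → L P n becomes L' → P n L'
L → L d n becomes L' → d n L'
Add L' → ε

Productions for other non-terminals are unchanged:
  X → - d
  P → X X
  P → - P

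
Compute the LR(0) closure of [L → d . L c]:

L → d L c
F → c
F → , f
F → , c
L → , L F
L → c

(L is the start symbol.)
{ [L → . , L F], [L → . c], [L → . d L c], [L → d . L c] }

Start with: [L → d . L c]
  [L → d . L c] has the dot before L: add [L → . d L c], [L → . , L F], [L → . c]
No further items can be added.

CLOSURE = { [L → . , L F], [L → . c], [L → . d L c], [L → d . L c] }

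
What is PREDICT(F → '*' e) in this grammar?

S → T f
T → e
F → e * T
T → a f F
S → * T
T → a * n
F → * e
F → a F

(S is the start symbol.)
{ '*' }

PREDICT(F → '*' e) = (FIRST(RHS) \ {ε}) ∪ (FOLLOW(F) if ε ∈ FIRST(RHS), i.e. RHS ⇒* ε)
FIRST('*' e) = { '*' }
ε ∉ FIRST('*' e), so FOLLOW(F) is not added.
PREDICT(F → '*' e) = { '*' }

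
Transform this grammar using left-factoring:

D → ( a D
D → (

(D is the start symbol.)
D → ( D'
D' → a D
D' → ε

Left-factoring transforms A → αβ₁ | αβ₂ into A → αA' and A' → β₁ | β₂
(α is the longest common prefix among the alternatives). Repeat until
no nonterminal has two alternatives with a common prefix.

Round 1: D has alternatives sharing prefix '('. Introduce D': D → ( D'
  Add: D' → a D
  Add: D' → ε

No remaining common prefixes — done.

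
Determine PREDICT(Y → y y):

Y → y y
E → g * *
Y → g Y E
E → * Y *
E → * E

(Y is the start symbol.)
{ 'y' }

PREDICT(Y → y y) = (FIRST(RHS) \ {ε}) ∪ (FOLLOW(Y) if ε ∈ FIRST(RHS), i.e. RHS ⇒* ε)
FIRST(y y) = { 'y' }
ε ∉ FIRST(y y), so FOLLOW(Y) is not added.
PREDICT(Y → y y) = { 'y' }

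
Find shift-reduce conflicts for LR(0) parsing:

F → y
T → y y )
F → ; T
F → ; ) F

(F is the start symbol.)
No shift-reduce conflicts

A shift-reduce conflict occurs when an LR(0) state has both:
  - a complete (reduce) item [A → α .] (dot at the end), and
  - a shift item [B → β . c γ] (dot before a terminal).

Augment with F' → F and build the canonical LR(0) collection (I0 = CLOSURE({[F' → . F]}), then GOTO on every symbol after a dot until no new states appear). It has 10 states:
  I0: { [F → . ; ) F], [F → . ; T], [F → . y], [F' → . F] }  — shift
  I1: { [F → ; . ) F], [F → ; . T], [T → . y y )] }  — shift
  I2: { [F' → F .] }  — accept
  I3: { [F → y .] }  — reduce
  I4: { [F → . ; ) F], [F → . ; T], [F → . y], [F → ; ) . F] }  — shift
  I5: { [F → ; T .] }  — reduce
  I6: { [T → y . y )] }  — shift
  I7: { [T → y y . )] }  — shift
  I8: { [T → y y ) .] }  — reduce
  I9: { [F → ; ) F .] }  — reduce

No state contains both a complete item and a shift item.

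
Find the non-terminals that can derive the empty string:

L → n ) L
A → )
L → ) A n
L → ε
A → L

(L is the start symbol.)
{ 'A', 'L' }

ε-productions: L → ε
So L is immediately nullable.
A → L: every symbol on the right is nullable, so A is nullable too.
Every non-terminal is now nullable.
Nullable = { 'A', 'L' }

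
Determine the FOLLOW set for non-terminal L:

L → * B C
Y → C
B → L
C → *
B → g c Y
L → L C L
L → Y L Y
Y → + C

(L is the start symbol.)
{ $, '*', '+' }

To compute FOLLOW(L), find every occurrence of L on a right-hand side N → α L β: add FIRST(β) \ {ε}, and if β is empty or nullable also add FOLLOW(N). Iterate to a fixed point.

L is the start symbol, so $ ∈ FOLLOW(L).
In B → L: L is at the end, add FOLLOW(B)
In L → L C L: L is followed by C L, add FIRST(C L) \ {ε} = { '*' }
In L → L C L: L is at the end; this adds FOLLOW(L) to itself — nothing new
In L → Y L Y: L is followed by Y, add FIRST(Y) \ {ε} = { '*', '+' }

The FOLLOW sets referred to above (computed the same way, to a fixed point):
  FOLLOW(B) = { '*' }

Taking the union: FOLLOW(L) = { $, '*', '+' }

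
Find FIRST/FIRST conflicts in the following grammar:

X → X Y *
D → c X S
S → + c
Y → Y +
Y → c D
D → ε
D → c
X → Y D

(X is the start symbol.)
FIRST sets of the non-terminals at (or reachable through a nullable prefix from) the front of some alternative:
  FIRST(X) = { 'c' }
  FIRST(Y) = { 'c' }

Productions for X:
  X → X Y *: FIRST = { 'c' }
  X → Y D: FIRST = { 'c' }
Productions for D:
  D → c X S: FIRST = { 'c' }
  D → ε: FIRST = { ε }
  D → c: FIRST = { 'c' }
Productions for Y:
  Y → Y +: FIRST = { 'c' }
  Y → c D: FIRST = { 'c' }
S has only one production, so no FIRST/FIRST conflict is possible there.

Conflict for X: X → X Y * and X → Y D
  Overlap: { 'c' }
Conflict for D: D → c X S and D → c
  Overlap: { 'c' }
Conflict for Y: Y → Y + and Y → c D
  Overlap: { 'c' }

Answer: Yes. X → X Y '*' / X → Y D on { 'c' }; D → c X S / D → c on { 'c' }; Y → Y '+' / Y → c D on { 'c' }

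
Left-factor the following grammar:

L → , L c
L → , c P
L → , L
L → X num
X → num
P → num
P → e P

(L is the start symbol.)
Left-factoring transforms A → αβ₁ | αβ₂ into A → αA' and A' → β₁ | β₂
(α is the longest common prefix among the alternatives). Repeat until
no nonterminal has two alternatives with a common prefix.

Round 1: L has alternatives sharing prefix ','. Introduce L': L → , L'
  Add: L' → L c
  Add: L' → c P
  Add: L' → L

Round 2: L' has alternatives sharing prefix 'L'. Introduce L'': L' → L L''
  Add: L'' → c
  Add: L'' → ε

No remaining common prefixes — done.

Resulting grammar:
L → , L'
L' → L L''
L'' → c
L'' → ε
L' → c P
L → X num
X → num
P → num
P → e P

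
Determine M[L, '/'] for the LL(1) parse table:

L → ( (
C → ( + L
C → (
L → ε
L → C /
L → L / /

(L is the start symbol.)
To find M[L, '/'], we find productions for L where '/' is in the predict set (PREDICT(N → α) = (FIRST(α) \ {ε}) ∪ (FOLLOW(N) if α ⇒* ε)).

Relevant sets:
  FIRST(C) = { '(' }
  FIRST(L) = { '(', '/', ε }
  FOLLOW(L) = { $, '/' }

L → ( (: PREDICT = { '(' }
L → ε: PREDICT = { $, '/' }
  '/' is in predict set, so this production goes in M[L, '/']
L → C /: PREDICT = { '(' }
L → L / /: PREDICT = { '(', '/' }
  '/' is in predict set, so this production goes in M[L, '/']

M[L, '/'] = L → ε, L → L / /  (a multiply-defined cell — the grammar is not LL(1))

Answer: L → ε, L → L / /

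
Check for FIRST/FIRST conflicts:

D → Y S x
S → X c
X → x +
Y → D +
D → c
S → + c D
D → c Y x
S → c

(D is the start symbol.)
Yes. D → Y S x / D → c on { 'c' }; D → Y S x / D → c Y x on { 'c' }; D → c / D → c Y x on { 'c' }

FIRST sets of the non-terminals at (or reachable through a nullable prefix from) the front of some alternative:
  FIRST(Y) = { 'c' }
  FIRST(X) = { 'x' }

Productions for D:
  D → Y S x: FIRST = { 'c' }
  D → c: FIRST = { 'c' }
  D → c Y x: FIRST = { 'c' }
Productions for S:
  S → X c: FIRST = { 'x' }
  S → + c D: FIRST = { '+' }
  S → c: FIRST = { 'c' }
X, Y have only one production, so no FIRST/FIRST conflict is possible there.

Conflict for D: D → Y S x and D → c
  Overlap: { 'c' }
Conflict for D: D → Y S x and D → c Y x
  Overlap: { 'c' }
Conflict for D: D → c and D → c Y x
  Overlap: { 'c' }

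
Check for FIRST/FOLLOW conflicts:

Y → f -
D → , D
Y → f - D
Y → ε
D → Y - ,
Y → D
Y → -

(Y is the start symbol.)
Yes. Y → D with FOLLOW(Y) on { '-' }; Y → '-' with FOLLOW(Y) on { '-' }

Nullable non-terminals: Y.
FIRST sets used below: FIRST(D) = { ',', '-', 'f' }

Y: nullable alternative(s) Y → ε; FOLLOW(Y) = { $, '-' }
  Y → f -: FIRST \ {ε} = { 'f' } — disjoint from FOLLOW(Y)
  Y → f - D: FIRST \ {ε} = { 'f' } — disjoint from FOLLOW(Y)
  Y → ε: FIRST \ {ε} = { } — this is the only nullable alternative, skip
  Y → D: FIRST \ {ε} = { ',', '-', 'f' } — overlaps FOLLOW(Y) on { '-' }: CONFLICT
  Y → -: FIRST \ {ε} = { '-' } — overlaps FOLLOW(Y) on { '-' }: CONFLICT

D has no nullable alternative, so no FIRST/FOLLOW check is needed there.

So the grammar has 2 FIRST/FOLLOW conflicts (marked CONFLICT above).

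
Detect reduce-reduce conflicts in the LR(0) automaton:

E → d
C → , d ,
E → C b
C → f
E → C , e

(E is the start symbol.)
A reduce-reduce conflict occurs when an LR(0) state has two complete items [A → α .] and [B → β .] — both call for a reduction, and with no lookahead the parser cannot choose between them.

Augment with E' → E and build the canonical LR(0) collection (I0 = CLOSURE({[E' → . E]}), then GOTO on every symbol after a dot until no new states appear). It has 11 states:
  I0: { [C → . , d ,], [C → . f], [E → . C , e], [E → . C b], [E → . d], [E' → . E] }  — shift
  I1: { [C → , . d ,] }  — shift
  I2: { [E → C . , e], [E → C . b] }  — shift
  I3: { [E' → E .] }  — accept
  I4: { [E → d .] }  — reduce
  I5: { [C → f .] }  — reduce
  I6: { [E → C , . e] }  — shift
  I7: { [E → C b .] }  — reduce
  I8: { [E → C , e .] }  — reduce
  I9: { [C → , d . ,] }  — shift
  I10: { [C → , d , .] }  — reduce

No state contains more than one complete item.

Answer: No reduce-reduce conflicts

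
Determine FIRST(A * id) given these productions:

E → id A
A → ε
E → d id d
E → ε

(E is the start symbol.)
{ '*' }

FIRST sets of the non-terminals involved (from the grammar, by fixed-point iteration):
  FIRST(A) = { ε }

To compute FIRST(A * id), process the symbols left to right:
Symbol A is a non-terminal. Add FIRST(A) \ {ε} = { }
A is nullable (ε ∈ FIRST(A)), continue to the next symbol.
Symbol * is a terminal. Add '*' and stop.
FIRST(A * id) = { '*' }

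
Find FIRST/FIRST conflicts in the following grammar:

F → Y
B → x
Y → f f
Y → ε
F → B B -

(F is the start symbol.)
FIRST sets of the non-terminals at (or reachable through a nullable prefix from) the front of some alternative:
  FIRST(Y) = { 'f', ε }
  FIRST(B) = { 'x' }

Productions for F:
  F → Y: FIRST = { 'f', ε }
  F → B B -: FIRST = { 'x' }
Productions for Y:
  Y → f f: FIRST = { 'f' }
  Y → ε: FIRST = { ε }
B has only one production, so no FIRST/FIRST conflict is possible there.

All alternatives of each non-terminal have pairwise disjoint FIRST sets.

Answer: No FIRST/FIRST conflicts.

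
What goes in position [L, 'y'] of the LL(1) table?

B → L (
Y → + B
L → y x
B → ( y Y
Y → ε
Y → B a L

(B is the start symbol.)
L → y x

To find M[L, 'y'], we find productions for L where 'y' is in the predict set (PREDICT(N → α) = (FIRST(α) \ {ε}) ∪ (FOLLOW(N) if α ⇒* ε)).

L → y x: PREDICT = { 'y' }
  'y' is in predict set, so this production goes in M[L, 'y']

M[L, 'y'] = L → y x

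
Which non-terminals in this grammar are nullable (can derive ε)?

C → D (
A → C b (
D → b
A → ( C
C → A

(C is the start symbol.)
There are no ε-productions, so no non-terminal can derive ε.
No non-terminals are nullable.

Answer: None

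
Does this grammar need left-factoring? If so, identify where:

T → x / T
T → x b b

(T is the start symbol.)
Left-factoring is needed when two productions for the same non-terminal
share a common prefix on the right-hand side.

Productions for T:
  T → x / T
  T → x b b

Found common prefix 'x' in productions for T

Answer: Yes, T has productions with common prefix 'x'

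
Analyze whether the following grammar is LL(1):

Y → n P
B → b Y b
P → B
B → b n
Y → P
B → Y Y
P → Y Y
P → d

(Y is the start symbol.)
No. Predict set conflict for Y: { 'n' }

A grammar is LL(1) if for each non-terminal N with multiple productions, the predict sets of those productions are pairwise disjoint, where PREDICT(N → α) = (FIRST(α) \ {ε}) ∪ (FOLLOW(N) if α ⇒* ε).

Relevant sets:
  FIRST(P) = { 'b', 'd', 'n' }
  FIRST(Y) = { 'b', 'd', 'n' }
  FIRST(B) = { 'b', 'd', 'n' }

For Y:
  PREDICT(Y → n P) = { 'n' }
  PREDICT(Y → P) = { 'b', 'd', 'n' }
For B:
  PREDICT(B → b Y b) = { 'b' }
  PREDICT(B → b n) = { 'b' }
  PREDICT(B → Y Y) = { 'b', 'd', 'n' }
For P:
  PREDICT(P → B) = { 'b', 'd', 'n' }
  PREDICT(P → Y Y) = { 'b', 'd', 'n' }
  PREDICT(P → d) = { 'd' }

Conflict found: Predict set conflict for Y: { 'n' }
The grammar is NOT LL(1).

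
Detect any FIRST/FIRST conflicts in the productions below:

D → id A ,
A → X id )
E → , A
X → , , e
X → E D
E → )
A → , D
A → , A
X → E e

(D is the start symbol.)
Yes. A → X id ')' / A → ',' D on { ',' }; A → X id ')' / A → ',' A on { ',' }; A → ',' D / A → ',' A on { ',' }; X → ',' ',' e / X → E D on { ',' }; X → ',' ',' e / X → E e on { ',' }; X → E D / X → E e on { ')', ',' }

A FIRST/FIRST conflict occurs when two productions N → α and N → β for the same non-terminal have FIRST(α) ∩ FIRST(β) ≠ ∅ (with ε ∈ FIRST of a nullable right-hand side, so two nullable alternatives also conflict).

FIRST sets of the non-terminals at (or reachable through a nullable prefix from) the front of some alternative:
  FIRST(X) = { ')', ',' }
  FIRST(E) = { ')', ',' }

Productions for A:
  A → X id ): FIRST = { ')', ',' }
  A → , D: FIRST = { ',' }
  A → , A: FIRST = { ',' }
Productions for E:
  E → , A: FIRST = { ',' }
  E → ): FIRST = { ')' }
Productions for X:
  X → , , e: FIRST = { ',' }
  X → E D: FIRST = { ')', ',' }
  X → E e: FIRST = { ')', ',' }
D has only one production, so no FIRST/FIRST conflict is possible there.

Conflict for A: A → X id ) and A → , D
  Overlap: { ',' }
Conflict for A: A → X id ) and A → , A
  Overlap: { ',' }
Conflict for A: A → , D and A → , A
  Overlap: { ',' }
Conflict for X: X → , , e and X → E D
  Overlap: { ',' }
Conflict for X: X → , , e and X → E e
  Overlap: { ',' }
Conflict for X: X → E D and X → E e
  Overlap: { ')', ',' }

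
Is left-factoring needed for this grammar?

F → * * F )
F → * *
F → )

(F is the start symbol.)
Yes, F has productions with common prefix '* *'

Left-factoring is needed when two productions for the same non-terminal
share a common prefix on the right-hand side.

Productions for F:
  F → * * F )
  F → * *
  F → )

Found common prefix '* *' in productions for F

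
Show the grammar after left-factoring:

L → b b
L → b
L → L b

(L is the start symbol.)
L → b L'
L' → b
L' → ε
L → L b

Left-factoring transforms A → αβ₁ | αβ₂ into A → αA' and A' → β₁ | β₂
(α is the longest common prefix among the alternatives). Repeat until
no nonterminal has two alternatives with a common prefix.

Round 1: L has alternatives sharing prefix 'b'. Introduce L': L → b L'
  Add: L' → b
  Add: L' → ε

No remaining common prefixes — done.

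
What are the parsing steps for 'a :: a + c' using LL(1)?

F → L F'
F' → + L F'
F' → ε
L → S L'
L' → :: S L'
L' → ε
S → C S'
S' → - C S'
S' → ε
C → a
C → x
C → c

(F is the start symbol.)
LL(1) parsing maintains a stack (initially the start symbol over $) and the input. At each step: if the stack top is a terminal, match it against the current input token; if it is a non-terminal N, replace it with the RHS of M[N, lookahead] (the unique production whose predict set contains the lookahead).

Stack is shown with the top on the left.

Stack         Input         Action
----------------------------------
F $           a :: a + c $  output F → L F'
L F' $        a :: a + c $  output L → S L'
S L' F' $     a :: a + c $  output S → C S'
C S' L' F' $  a :: a + c $  output C → a
a S' L' F' $  a :: a + c $  match 'a'
S' L' F' $    :: a + c $    output S' → ε
L' F' $       :: a + c $    output L' → :: S L'
:: S L' F' $  :: a + c $    match '::'
S L' F' $     a + c $       output S → C S'
C S' L' F' $  a + c $       output C → a
a S' L' F' $  a + c $       match 'a'
S' L' F' $    + c $         output S' → ε
L' F' $       + c $         output L' → ε
F' $          + c $         output F' → + L F'
+ L F' $      + c $         match '+'
L F' $        c $           output L → S L'
S L' F' $     c $           output S → C S'
C S' L' F' $  c $           output C → c
c S' L' F' $  c $           match 'c'
S' L' F' $    $             output S' → ε
L' F' $       $             output L' → ε
F' $          $             output F' → ε
$             $             accept

The string is accepted.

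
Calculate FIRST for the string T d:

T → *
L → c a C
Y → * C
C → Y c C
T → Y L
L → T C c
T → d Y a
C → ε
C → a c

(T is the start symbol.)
FIRST sets of the non-terminals involved (from the grammar, by fixed-point iteration):
  FIRST(T) = { '*', 'd' }

To compute FIRST(T d), process the symbols left to right:
Symbol T is a non-terminal. Add FIRST(T) \ {ε} = { '*', 'd' }
T is not nullable (ε ∉ FIRST(T)), so stop here.
FIRST(T d) = { '*', 'd' }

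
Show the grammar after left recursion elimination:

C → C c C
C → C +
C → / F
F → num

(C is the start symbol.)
C is directly left-recursive. The standard transformation for
  A → A α₁ | ... | A α_m | β₁ | ... | β_n
is
  A  → β₁ A' | ... | β_n A'
  A' → α₁ A' | ... | α_m A' | ε

C → / F becomes C → / F C'
C → C c C becomes C' → c C C'
C → C + becomes C' → + C'
Add C' → ε

Productions for other non-terminals are unchanged:
  F → num

Resulting grammar:
C → / F C'
C' → c C C'
C' → + C'
C' → ε
F → num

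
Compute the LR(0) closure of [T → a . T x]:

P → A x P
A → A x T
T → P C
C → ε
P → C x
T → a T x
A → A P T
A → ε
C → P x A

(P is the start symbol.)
Start with: [T → a . T x]
  [T → a . T x] has the dot before T: add [T → . P C], [T → . a T x]
  [T → . P C] has the dot before P: add [P → . A x P], [P → . C x]
  [P → . A x P] has the dot before A: add [A → . A x T], [A → . A P T], [A → .]
  [P → . C x] has the dot before C: add [C → .], [C → . P x A]
No further items can be added.

CLOSURE = { [A → . A P T], [A → . A x T], [A → .], [C → . P x A], [C → .], [P → . A x P], [P → . C x], [T → . P C], [T → . a T x], [T → a . T x] }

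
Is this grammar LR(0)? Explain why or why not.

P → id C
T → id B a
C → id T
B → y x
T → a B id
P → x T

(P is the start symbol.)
Augment with P' → P and build the canonical LR(0) collection (I0 = CLOSURE({[P' → . P]}), then GOTO on every symbol after a dot until no new states appear). It has 16 states:
  I0: { [P → . id C], [P → . x T], [P' → . P] }  — shift
  I1: { [P' → P .] }  — accept
  I2: { [C → . id T], [P → id . C] }  — shift
  I3: { [P → x . T], [T → . a B id], [T → . id B a] }  — shift
  I4: { [P → x T .] }  — reduce
  I5: { [B → . y x], [T → a . B id] }  — shift
  I6: { [B → . y x], [T → id . B a] }  — shift
  I7: { [T → id B . a] }  — shift
  I8: { [B → y . x] }  — shift
  I9: { [B → y x .] }  — reduce
  I10: { [T → id B a .] }  — reduce
  I11: { [T → a B . id] }  — shift
  I12: { [T → a B id .] }  — reduce
  I13: { [P → id C .] }  — reduce
  I14: { [C → id . T], [T → . a B id], [T → . id B a] }  — shift
  I15: { [C → id T .] }  — reduce

Every state is either a pure shift/goto state or contains exactly one complete item and nothing to shift — no conflicts. The grammar is LR(0).

Answer: Yes, the grammar is LR(0)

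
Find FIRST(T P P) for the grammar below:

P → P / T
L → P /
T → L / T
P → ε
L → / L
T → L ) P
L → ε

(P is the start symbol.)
{ ')', '/' }

FIRST sets of the non-terminals involved (from the grammar, by fixed-point iteration):
  FIRST(T) = { ')', '/' }

To compute FIRST(T P P), process the symbols left to right:
Symbol T is a non-terminal. Add FIRST(T) \ {ε} = { ')', '/' }
T is not nullable (ε ∉ FIRST(T)), so stop here.
FIRST(T P P) = { ')', '/' }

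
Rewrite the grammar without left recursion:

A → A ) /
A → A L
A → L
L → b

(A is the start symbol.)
A is directly left-recursive. The standard transformation for
  A → A α₁ | ... | A α_m | β₁ | ... | β_n
is
  A  → β₁ A' | ... | β_n A'
  A' → α₁ A' | ... | α_m A' | ε

A → L becomes A → L A'
A → A ) / becomes A' → ) / A'
A → A L becomes A' → L A'
Add A' → ε

Productions for other non-terminals are unchanged:
  L → b

Resulting grammar:
A → L A'
A' → ) / A'
A' → L A'
A' → ε
L → b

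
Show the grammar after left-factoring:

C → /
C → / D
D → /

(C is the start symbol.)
C → / C'
C' → ε
C' → D
D → /

Left-factoring transforms A → αβ₁ | αβ₂ into A → αA' and A' → β₁ | β₂
(α is the longest common prefix among the alternatives). Repeat until
no nonterminal has two alternatives with a common prefix.

Round 1: C has alternatives sharing prefix '/'. Introduce C': C → / C'
  Add: C' → ε
  Add: C' → D

No remaining common prefixes — done.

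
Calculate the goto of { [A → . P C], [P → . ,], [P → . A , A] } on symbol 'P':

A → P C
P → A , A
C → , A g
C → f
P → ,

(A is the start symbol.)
{ [A → P . C], [C → . , A g], [C → . f] }

GOTO(I, 'P') = CLOSURE({ [A → αX.β] : [A → α.Xβ] ∈ I, X = 'P' })

Items with dot before 'P', with the dot advanced:
  [A → . P C] → [A → P . C]
Closure of the advanced items:
  [A → P . C] has the dot before C: add [C → . , A g], [C → . f]

GOTO = { [A → P . C], [C → . , A g], [C → . f] }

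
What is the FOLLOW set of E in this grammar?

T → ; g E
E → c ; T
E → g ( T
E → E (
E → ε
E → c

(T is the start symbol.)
{ $, '(' }

To compute FOLLOW(E), find every occurrence of E on a right-hand side N → α E β: add FIRST(β) \ {ε}, and if β is empty or nullable also add FOLLOW(N). Iterate to a fixed point.

In T → ; g E: E is at the end, add FOLLOW(T)
In E → E (: E is followed by '(', add FIRST('(') \ {ε} = { '(' }

The FOLLOW sets referred to above (computed the same way, to a fixed point):
  FOLLOW(T) = { $, '(' }

Taking the union: FOLLOW(E) = { $, '(' }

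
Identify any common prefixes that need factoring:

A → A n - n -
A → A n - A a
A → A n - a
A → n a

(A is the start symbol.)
Left-factoring is needed when two productions for the same non-terminal
share a common prefix on the right-hand side.

Productions for A:
  A → A n - n -
  A → A n - A a
  A → A n - a
  A → n a

Found common prefix 'A n -' in productions for A

Answer: Yes, A has productions with common prefix 'A n -'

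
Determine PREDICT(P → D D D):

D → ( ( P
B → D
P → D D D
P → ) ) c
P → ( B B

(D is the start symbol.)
{ '(' }

PREDICT(P → D D D) = (FIRST(RHS) \ {ε}) ∪ (FOLLOW(P) if ε ∈ FIRST(RHS), i.e. RHS ⇒* ε)
FIRST(D) = { '(' }
FIRST(D D D) = { '(' }
ε ∉ FIRST(D D D), so FOLLOW(P) is not added.
PREDICT(P → D D D) = { '(' }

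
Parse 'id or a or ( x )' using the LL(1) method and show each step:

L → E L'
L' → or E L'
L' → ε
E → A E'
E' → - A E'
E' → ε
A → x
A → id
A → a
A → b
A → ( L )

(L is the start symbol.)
LL(1) parsing maintains a stack (initially the start symbol over $) and the input. At each step: if the stack top is a terminal, match it against the current input token; if it is a non-terminal N, replace it with the RHS of M[N, lookahead] (the unique production whose predict set contains the lookahead).

Stack is shown with the top on the left.

Stack              Input               Action
---------------------------------------------
L $                id or a or ( x ) $  output L → E L'
E L' $             id or a or ( x ) $  output E → A E'
A E' L' $          id or a or ( x ) $  output A → id
id E' L' $         id or a or ( x ) $  match 'id'
E' L' $            or a or ( x ) $     output E' → ε
L' $               or a or ( x ) $     output L' → or E L'
or E L' $          or a or ( x ) $     match 'or'
E L' $             a or ( x ) $        output E → A E'
A E' L' $          a or ( x ) $        output A → a
a E' L' $          a or ( x ) $        match 'a'
E' L' $            or ( x ) $          output E' → ε
L' $               or ( x ) $          output L' → or E L'
or E L' $          or ( x ) $          match 'or'
E L' $             ( x ) $             output E → A E'
A E' L' $          ( x ) $             output A → ( L )
( L ) E' L' $      ( x ) $             match '('
L ) E' L' $        x ) $               output L → E L'
E L' ) E' L' $     x ) $               output E → A E'
A E' L' ) E' L' $  x ) $               output A → x
x E' L' ) E' L' $  x ) $               match 'x'
E' L' ) E' L' $    ) $                 output E' → ε
L' ) E' L' $       ) $                 output L' → ε
) E' L' $          ) $                 match ')'
E' L' $            $                   output E' → ε
L' $               $                   output L' → ε
$                  $                   accept

The string is accepted.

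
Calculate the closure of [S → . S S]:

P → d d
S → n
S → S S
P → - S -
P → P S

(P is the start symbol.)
{ [S → . S S], [S → . n] }

Start with: [S → . S S]
  [S → . S S] has the dot before S: add [S → . n]
No further items can be added.

CLOSURE = { [S → . S S], [S → . n] }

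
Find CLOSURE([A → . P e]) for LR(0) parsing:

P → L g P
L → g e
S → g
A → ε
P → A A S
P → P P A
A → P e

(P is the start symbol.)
To compute CLOSURE, for each item [A → α.Bβ] where B is a non-terminal, add [B → .γ] for all productions B → γ; repeat for the newly added items until nothing changes.

Start with: [A → . P e]
  [A → . P e] has the dot before P: add [P → . L g P], [P → . A A S], [P → . P P A]
  [P → . L g P] has the dot before L: add [L → . g e]
  [P → . A A S] has the dot before A: add [A → .]
No further items can be added.

CLOSURE = { [A → . P e], [A → .], [L → . g e], [P → . A A S], [P → . L g P], [P → . P P A] }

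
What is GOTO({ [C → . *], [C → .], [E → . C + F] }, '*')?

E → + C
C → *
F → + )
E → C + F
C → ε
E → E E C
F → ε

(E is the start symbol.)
GOTO(I, '*') = CLOSURE({ [A → αX.β] : [A → α.Xβ] ∈ I, X = '*' })

Items with dot before '*', with the dot advanced:
  [C → . *] → [C → * .]
Closure adds nothing (no advanced item has the dot before a non-terminal).

GOTO = { [C → * .] }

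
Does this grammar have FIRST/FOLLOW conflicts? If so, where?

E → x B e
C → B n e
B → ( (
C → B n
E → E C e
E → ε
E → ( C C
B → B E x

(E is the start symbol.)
A FIRST/FOLLOW conflict occurs when a non-terminal N has a nullable alternative N → β (β ⇒* ε) and another alternative N → α with FIRST(α) ∩ FOLLOW(N) ≠ ∅: on such a lookahead the parser cannot decide between expanding α and letting N vanish via β.

Nullable non-terminals: E.
FIRST sets used below: FIRST(E) = { '(', 'x', ε }, FIRST(C) = { '(' }

E: nullable alternative(s) E → ε; FOLLOW(E) = { $, '(', 'x' }
  E → x B e: FIRST \ {ε} = { 'x' } — overlaps FOLLOW(E) on { 'x' }: CONFLICT
  E → E C e: FIRST \ {ε} = { '(', 'x' } — overlaps FOLLOW(E) on { '(', 'x' }: CONFLICT
  E → ε: FIRST \ {ε} = { } — this is the only nullable alternative, skip
  E → ( C C: FIRST \ {ε} = { '(' } — overlaps FOLLOW(E) on { '(' }: CONFLICT

B, C have no nullable alternative, so no FIRST/FOLLOW check is needed there.

So the grammar has 3 FIRST/FOLLOW conflicts (marked CONFLICT above).

Answer: Yes. E → x B e with FOLLOW(E) on { 'x' }; E → E C e with FOLLOW(E) on { '(', 'x' }; E → '(' C C with FOLLOW(E) on { '(' }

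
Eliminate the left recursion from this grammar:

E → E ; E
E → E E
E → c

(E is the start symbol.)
E is directly left-recursive. The standard transformation for
  A → A α₁ | ... | A α_m | β₁ | ... | β_n
is
  A  → β₁ A' | ... | β_n A'
  A' → α₁ A' | ... | α_m A' | ε

E → c becomes E → c E'
E → E ; E becomes E' → ; E E'
E → E E becomes E' → E E'
Add E' → ε

Resulting grammar:
E → c E'
E' → ; E E'
E' → E E'
E' → ε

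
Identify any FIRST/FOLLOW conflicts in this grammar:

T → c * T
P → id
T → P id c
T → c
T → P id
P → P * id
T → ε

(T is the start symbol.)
Nullable non-terminals: T.
FIRST sets used below: FIRST(P) = { 'id' }

T: nullable alternative(s) T → ε; FOLLOW(T) = { $ }
  T → c * T: FIRST \ {ε} = { 'c' } — disjoint from FOLLOW(T)
  T → P id c: FIRST \ {ε} = { 'id' } — disjoint from FOLLOW(T)
  T → c: FIRST \ {ε} = { 'c' } — disjoint from FOLLOW(T)
  T → P id: FIRST \ {ε} = { 'id' } — disjoint from FOLLOW(T)
  T → ε: FIRST \ {ε} = { } — this is the only nullable alternative, skip

P has no nullable alternative, so no FIRST/FOLLOW check is needed there.

No FIRST/FOLLOW conflicts found.

Answer: No FIRST/FOLLOW conflicts.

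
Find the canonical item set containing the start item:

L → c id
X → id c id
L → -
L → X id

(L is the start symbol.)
{ [L → . -], [L → . X id], [L → . c id], [L' → . L], [X → . id c id] }

First, augment the grammar with L' → L
I₀ = CLOSURE({ [L' → . L] }):
  [L' → . L] has the dot before L: add [L → . c id], [L → . -], [L → . X id]
  [L → . X id] has the dot before X: add [X → . id c id]
No further items can be added.

I₀ = { [L → . -], [L → . X id], [L → . c id], [L' → . L], [X → . id c id] }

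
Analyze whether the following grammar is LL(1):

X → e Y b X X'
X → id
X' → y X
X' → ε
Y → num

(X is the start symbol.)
Relevant sets:
  FOLLOW(X') = { $, 'y' }

For X:
  PREDICT(X → e Y b X X') = { 'e' }
  PREDICT(X → id) = { 'id' }
For X':
  PREDICT(X' → y X) = { 'y' }
  PREDICT(X' → ε) = { $, 'y' }
Y has a single production, so nothing to check there.

Conflict found: Predict set conflict for X': { 'y' }
The grammar is NOT LL(1).

Answer: No. Predict set conflict for X': { 'y' }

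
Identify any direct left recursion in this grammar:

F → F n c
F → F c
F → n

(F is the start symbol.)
Direct left recursion occurs when N → N α for some non-terminal N (the right-hand side begins with the left-hand side itself).

F → F n c: LEFT RECURSIVE (starts with F)
F → F c: LEFT RECURSIVE (starts with F)
F → n: starts with n

The grammar has direct left recursion on: F.

Answer: Yes, F is left-recursive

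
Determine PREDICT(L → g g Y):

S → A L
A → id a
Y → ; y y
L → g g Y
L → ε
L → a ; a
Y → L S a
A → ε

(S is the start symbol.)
PREDICT(L → g g Y) = (FIRST(RHS) \ {ε}) ∪ (FOLLOW(L) if ε ∈ FIRST(RHS), i.e. RHS ⇒* ε)
FIRST(g g Y) = { 'g' }
ε ∉ FIRST(g g Y), so FOLLOW(L) is not added.
PREDICT(L → g g Y) = { 'g' }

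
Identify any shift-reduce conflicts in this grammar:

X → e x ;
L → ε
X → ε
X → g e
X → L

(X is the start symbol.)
A shift-reduce conflict occurs when an LR(0) state has both:
  - a complete (reduce) item [A → α .] (dot at the end), and
  - a shift item [B → β . c γ] (dot before a terminal).

Augment with X' → X and build the canonical LR(0) collection (I0 = CLOSURE({[X' → . X]}), then GOTO on every symbol after a dot until no new states appear). It has 8 states:
  I0: { [L → .], [X → . L], [X → . e x ;], [X → . g e], [X → .], [X' → . X] }  — shift, 2 reduces
  I1: { [X → L .] }  — reduce
  I2: { [X' → X .] }  — accept
  I3: { [X → e . x ;] }  — shift
  I4: { [X → g . e] }  — shift
  I5: { [X → g e .] }  — reduce
  I6: { [X → e x . ;] }  — shift
  I7: { [X → e x ; .] }  — reduce

I0 contains reduce items [L → .], [X → .] and shift items [X → . e x ;], [X → . g e] — shift-reduce conflict.

Answer: Yes — I0: [L → .] vs [X → . e x ;]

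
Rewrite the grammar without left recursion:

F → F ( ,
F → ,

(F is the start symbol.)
F is directly left-recursive. The standard transformation for
  A → A α₁ | ... | A α_m | β₁ | ... | β_n
is
  A  → β₁ A' | ... | β_n A'
  A' → α₁ A' | ... | α_m A' | ε

F → , becomes F → , F'
F → F ( , becomes F' → ( , F'
Add F' → ε

Resulting grammar:
F → , F'
F' → ( , F'
F' → ε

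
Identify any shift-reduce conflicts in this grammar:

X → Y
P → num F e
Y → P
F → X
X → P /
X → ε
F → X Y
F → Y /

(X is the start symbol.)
Yes — I0: [X → .] vs [P → . num F e]; I1: [Y → P .] vs [X → P . /]; I4: [X → .] vs [P → . num F e]; I6: [F → X .] vs [P → . num F e]; I7: [X → Y .] vs [F → Y . /]

Augment with X' → X and build the canonical LR(0) collection (I0 = CLOSURE({[X' → . X]}), then GOTO on every symbol after a dot until no new states appear). It has 13 states:
  I0: { [P → . num F e], [X → . P /], [X → . Y], [X → .], [X' → . X], [Y → . P] }  — shift, reduce
  I1: { [X → P . /], [Y → P .] }  — shift, reduce
  I2: { [X' → X .] }  — accept
  I3: { [X → Y .] }  — reduce
  I4: { [F → . X Y], [F → . X], [F → . Y /], [P → . num F e], [P → num . F e], [X → . P /], [X → . Y], [X → .], [Y → . P] }  — shift, reduce
  I5: { [P → num F . e] }  — shift
  I6: { [F → X . Y], [F → X .], [P → . num F e], [Y → . P] }  — shift, reduce
  I7: { [F → Y . /], [X → Y .] }  — shift, reduce
  I8: { [F → Y / .] }  — reduce
  I9: { [Y → P .] }  — reduce
  I10: { [F → X Y .] }  — reduce
  I11: { [P → num F e .] }  — reduce
  I12: { [X → P / .] }  — reduce

I0 contains reduce item [X → .] and shift item [P → . num F e] — shift-reduce conflict.
I1 contains reduce item [Y → P .] and shift item [X → P . /] — shift-reduce conflict.
I4 contains reduce item [X → .] and shift item [P → . num F e] — shift-reduce conflict.
I6 contains reduce item [F → X .] and shift item [P → . num F e] — shift-reduce conflict.
I7 contains reduce item [X → Y .] and shift item [F → Y . /] — shift-reduce conflict.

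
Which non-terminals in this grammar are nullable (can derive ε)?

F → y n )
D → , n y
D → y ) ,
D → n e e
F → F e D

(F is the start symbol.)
None

There are no ε-productions, so no non-terminal can derive ε.
No non-terminals are nullable.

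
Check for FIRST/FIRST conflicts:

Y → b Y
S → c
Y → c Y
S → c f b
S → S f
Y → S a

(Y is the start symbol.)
FIRST sets of the non-terminals at (or reachable through a nullable prefix from) the front of some alternative:
  FIRST(S) = { 'c' }

Productions for Y:
  Y → b Y: FIRST = { 'b' }
  Y → c Y: FIRST = { 'c' }
  Y → S a: FIRST = { 'c' }
Productions for S:
  S → c: FIRST = { 'c' }
  S → c f b: FIRST = { 'c' }
  S → S f: FIRST = { 'c' }

Conflict for Y: Y → c Y and Y → S a
  Overlap: { 'c' }
Conflict for S: S → c and S → c f b
  Overlap: { 'c' }
Conflict for S: S → c and S → S f
  Overlap: { 'c' }
Conflict for S: S → c f b and S → S f
  Overlap: { 'c' }

Answer: Yes. Y → c Y / Y → S a on { 'c' }; S → c / S → c f b on { 'c' }; S → c / S → S f on { 'c' }; S → c f b / S → S f on { 'c' }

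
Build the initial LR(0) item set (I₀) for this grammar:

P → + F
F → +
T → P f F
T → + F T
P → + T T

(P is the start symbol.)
First, augment the grammar with P' → P
I₀ = CLOSURE({ [P' → . P] }):
  [P' → . P] has the dot before P: add [P → . + F], [P → . + T T]
No further items can be added.

I₀ = { [P → . + F], [P → . + T T], [P' → . P] }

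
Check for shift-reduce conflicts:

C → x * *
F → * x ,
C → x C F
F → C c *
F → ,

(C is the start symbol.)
A shift-reduce conflict occurs when an LR(0) state has both:
  - a complete (reduce) item [A → α .] (dot at the end), and
  - a shift item [B → β . c γ] (dot before a terminal).

Augment with C' → C and build the canonical LR(0) collection (I0 = CLOSURE({[C' → . C]}), then GOTO on every symbol after a dot until no new states appear). It has 14 states:
  I0: { [C → . x * *], [C → . x C F], [C' → . C] }  — shift
  I1: { [C' → C .] }  — accept
  I2: { [C → . x * *], [C → . x C F], [C → x . * *], [C → x . C F] }  — shift
  I3: { [C → x * . *] }  — shift
  I4: { [C → . x * *], [C → . x C F], [C → x C . F], [F → . * x ,], [F → . ,], [F → . C c *] }  — shift
  I5: { [F → * . x ,] }  — shift
  I6: { [F → , .] }  — reduce
  I7: { [F → C . c *] }  — shift
  I8: { [C → x C F .] }  — reduce
  I9: { [F → C c . *] }  — shift
  I10: { [F → C c * .] }  — reduce
  I11: { [F → * x . ,] }  — shift
  I12: { [F → * x , .] }  — reduce
  I13: { [C → x * * .] }  — reduce

No state contains both a complete item and a shift item.

Answer: No shift-reduce conflicts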